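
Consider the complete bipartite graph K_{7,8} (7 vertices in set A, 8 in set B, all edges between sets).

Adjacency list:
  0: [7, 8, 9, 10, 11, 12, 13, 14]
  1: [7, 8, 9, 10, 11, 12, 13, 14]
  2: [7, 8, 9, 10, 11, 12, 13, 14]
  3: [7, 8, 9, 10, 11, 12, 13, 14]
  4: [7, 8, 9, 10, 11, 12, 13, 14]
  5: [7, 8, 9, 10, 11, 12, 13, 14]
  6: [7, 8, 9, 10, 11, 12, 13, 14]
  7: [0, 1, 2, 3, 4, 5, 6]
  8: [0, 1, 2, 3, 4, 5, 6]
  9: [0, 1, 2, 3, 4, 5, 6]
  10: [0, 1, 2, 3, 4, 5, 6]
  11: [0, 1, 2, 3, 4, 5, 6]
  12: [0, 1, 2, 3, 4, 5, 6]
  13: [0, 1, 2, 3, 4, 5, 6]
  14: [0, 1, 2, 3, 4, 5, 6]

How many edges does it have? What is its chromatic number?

K_{7,8} has 7 * 8 = 56 edges.
Bipartite graphs have chromatic number 2 (color each partition differently).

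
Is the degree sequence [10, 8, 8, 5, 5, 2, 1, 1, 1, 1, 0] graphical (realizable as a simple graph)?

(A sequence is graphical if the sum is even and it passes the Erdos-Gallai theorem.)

Sum of degrees = 42. Sum is even but fails Erdos-Gallai. The sequence is NOT graphical.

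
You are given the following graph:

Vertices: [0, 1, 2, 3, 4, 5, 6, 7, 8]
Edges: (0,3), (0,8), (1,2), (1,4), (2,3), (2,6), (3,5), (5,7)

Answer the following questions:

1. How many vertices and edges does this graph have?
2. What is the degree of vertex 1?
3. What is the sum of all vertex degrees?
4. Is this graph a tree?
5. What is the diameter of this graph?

Count: 9 vertices, 8 edges.
Vertex 1 has neighbors [2, 4], degree = 2.
Handshaking lemma: 2 * 8 = 16.
A graph is a tree iff it is connected and has exactly n-1 edges. This graph is connected (all 9 vertices in one component) and has 9-1 = 8 edges. It is a tree.
Diameter (longest shortest path) = 5.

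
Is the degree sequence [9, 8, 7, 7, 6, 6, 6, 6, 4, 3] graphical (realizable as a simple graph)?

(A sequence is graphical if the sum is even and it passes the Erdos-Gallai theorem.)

Sum of degrees = 62. Sum is even and passes Erdos-Gallai. The sequence IS graphical.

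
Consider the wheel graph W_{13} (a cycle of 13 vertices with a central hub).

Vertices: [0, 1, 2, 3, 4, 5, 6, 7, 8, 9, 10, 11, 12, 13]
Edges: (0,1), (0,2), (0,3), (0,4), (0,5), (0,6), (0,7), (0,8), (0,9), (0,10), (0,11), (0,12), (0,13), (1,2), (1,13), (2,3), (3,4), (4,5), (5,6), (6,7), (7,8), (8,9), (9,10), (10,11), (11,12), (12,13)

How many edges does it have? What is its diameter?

Wheel graph W_{13}: 13 cycle edges + 13 spoke edges = 26 edges.
The hub is distance 1 from all cycle vertices. Max distance between cycle vertices through hub is 2.
Diameter = 2.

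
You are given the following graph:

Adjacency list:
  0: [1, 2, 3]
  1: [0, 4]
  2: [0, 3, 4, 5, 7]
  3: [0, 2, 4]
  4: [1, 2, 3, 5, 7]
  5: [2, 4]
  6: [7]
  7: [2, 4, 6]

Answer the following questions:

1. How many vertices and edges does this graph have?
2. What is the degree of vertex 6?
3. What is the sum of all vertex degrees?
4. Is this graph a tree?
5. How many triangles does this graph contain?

Count: 8 vertices, 12 edges.
Vertex 6 has neighbors [7], degree = 1.
Handshaking lemma: 2 * 12 = 24.
A tree on 8 vertices has 7 edges. This graph has 12 edges (5 extra). Not a tree.
Number of triangles = 4.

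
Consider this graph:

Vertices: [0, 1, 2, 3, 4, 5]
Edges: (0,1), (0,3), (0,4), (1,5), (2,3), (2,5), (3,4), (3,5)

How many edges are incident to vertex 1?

Vertex 1 has neighbors [0, 5], so deg(1) = 2.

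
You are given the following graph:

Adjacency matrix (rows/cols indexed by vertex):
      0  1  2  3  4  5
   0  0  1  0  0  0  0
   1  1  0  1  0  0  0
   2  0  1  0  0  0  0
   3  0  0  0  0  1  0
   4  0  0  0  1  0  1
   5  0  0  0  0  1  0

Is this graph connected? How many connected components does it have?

Checking connectivity: the graph has 2 connected component(s).
Components: [[0, 1, 2], [3, 4, 5]]. The graph is NOT connected.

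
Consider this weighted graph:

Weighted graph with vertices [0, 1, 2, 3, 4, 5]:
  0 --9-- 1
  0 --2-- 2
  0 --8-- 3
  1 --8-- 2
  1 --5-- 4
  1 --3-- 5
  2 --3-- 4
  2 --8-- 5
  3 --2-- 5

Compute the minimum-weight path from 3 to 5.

Using Dijkstra's algorithm from vertex 3:
Shortest path: 3 -> 5
Total weight: 2 = 2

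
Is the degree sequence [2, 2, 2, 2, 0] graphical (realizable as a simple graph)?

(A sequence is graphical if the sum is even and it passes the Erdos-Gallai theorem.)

Sum of degrees = 8. Sum is even and passes Erdos-Gallai. The sequence IS graphical.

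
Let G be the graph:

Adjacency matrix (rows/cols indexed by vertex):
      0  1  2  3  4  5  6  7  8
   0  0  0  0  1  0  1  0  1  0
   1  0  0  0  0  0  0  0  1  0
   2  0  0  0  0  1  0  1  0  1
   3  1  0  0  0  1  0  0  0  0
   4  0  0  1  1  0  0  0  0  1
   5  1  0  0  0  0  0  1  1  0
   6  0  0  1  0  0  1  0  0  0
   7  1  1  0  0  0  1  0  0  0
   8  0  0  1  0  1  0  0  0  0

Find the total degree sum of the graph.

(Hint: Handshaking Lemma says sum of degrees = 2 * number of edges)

Count edges: 11 edges.
By Handshaking Lemma: sum of degrees = 2 * 11 = 22.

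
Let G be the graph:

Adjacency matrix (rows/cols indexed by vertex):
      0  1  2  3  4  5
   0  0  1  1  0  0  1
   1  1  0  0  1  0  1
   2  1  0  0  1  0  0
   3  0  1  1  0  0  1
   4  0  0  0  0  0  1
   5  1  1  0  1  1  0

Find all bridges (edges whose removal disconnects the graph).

A bridge is an edge whose removal increases the number of connected components.
Bridges found: (4,5)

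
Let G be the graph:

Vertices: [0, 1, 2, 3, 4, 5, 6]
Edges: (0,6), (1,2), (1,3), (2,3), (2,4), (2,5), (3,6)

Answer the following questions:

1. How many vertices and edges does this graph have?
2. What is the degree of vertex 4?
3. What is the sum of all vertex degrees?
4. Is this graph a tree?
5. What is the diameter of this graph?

Count: 7 vertices, 7 edges.
Vertex 4 has neighbors [2], degree = 1.
Handshaking lemma: 2 * 7 = 14.
A tree on 7 vertices has 6 edges. This graph has 7 edges (1 extra). Not a tree.
Diameter (longest shortest path) = 4.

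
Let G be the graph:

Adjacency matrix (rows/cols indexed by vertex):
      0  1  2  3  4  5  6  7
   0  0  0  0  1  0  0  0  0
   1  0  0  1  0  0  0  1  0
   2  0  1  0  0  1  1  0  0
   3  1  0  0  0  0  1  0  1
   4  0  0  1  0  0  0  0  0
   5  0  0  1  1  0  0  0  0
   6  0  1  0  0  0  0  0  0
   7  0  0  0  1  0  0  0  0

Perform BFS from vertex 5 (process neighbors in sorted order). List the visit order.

BFS from vertex 5 (neighbors processed in ascending order):
Visit order: 5, 2, 3, 1, 4, 0, 7, 6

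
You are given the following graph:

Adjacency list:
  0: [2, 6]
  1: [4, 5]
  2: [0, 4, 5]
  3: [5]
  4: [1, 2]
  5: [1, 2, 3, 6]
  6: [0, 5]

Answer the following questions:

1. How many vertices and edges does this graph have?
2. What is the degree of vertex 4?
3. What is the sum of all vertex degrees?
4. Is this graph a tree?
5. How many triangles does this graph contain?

Count: 7 vertices, 8 edges.
Vertex 4 has neighbors [1, 2], degree = 2.
Handshaking lemma: 2 * 8 = 16.
A tree on 7 vertices has 6 edges. This graph has 8 edges (2 extra). Not a tree.
Number of triangles = 0.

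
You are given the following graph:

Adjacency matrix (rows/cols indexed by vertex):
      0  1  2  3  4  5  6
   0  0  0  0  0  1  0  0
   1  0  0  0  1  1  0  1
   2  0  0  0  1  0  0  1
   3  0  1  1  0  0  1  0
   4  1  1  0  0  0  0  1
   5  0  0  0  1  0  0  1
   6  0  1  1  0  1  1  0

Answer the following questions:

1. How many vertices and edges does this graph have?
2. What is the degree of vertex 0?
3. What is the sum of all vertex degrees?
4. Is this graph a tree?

Count: 7 vertices, 9 edges.
Vertex 0 has neighbors [4], degree = 1.
Handshaking lemma: 2 * 9 = 18.
A tree on 7 vertices has 6 edges. This graph has 9 edges (3 extra). Not a tree.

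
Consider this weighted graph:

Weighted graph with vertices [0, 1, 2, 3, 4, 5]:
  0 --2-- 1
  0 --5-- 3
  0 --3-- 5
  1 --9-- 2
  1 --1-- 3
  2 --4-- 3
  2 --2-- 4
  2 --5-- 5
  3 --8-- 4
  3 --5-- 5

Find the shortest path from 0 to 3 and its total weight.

Using Dijkstra's algorithm from vertex 0:
Shortest path: 0 -> 1 -> 3
Total weight: 2 + 1 = 3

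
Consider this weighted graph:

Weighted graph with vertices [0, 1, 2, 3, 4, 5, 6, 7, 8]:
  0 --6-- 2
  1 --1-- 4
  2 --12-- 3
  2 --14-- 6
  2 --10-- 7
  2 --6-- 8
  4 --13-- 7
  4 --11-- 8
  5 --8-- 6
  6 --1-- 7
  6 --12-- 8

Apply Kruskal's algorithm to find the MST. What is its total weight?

Applying Kruskal's algorithm (sort edges by weight, add if no cycle):
  Add (1,4) w=1
  Add (6,7) w=1
  Add (0,2) w=6
  Add (2,8) w=6
  Add (5,6) w=8
  Add (2,7) w=10
  Add (4,8) w=11
  Add (2,3) w=12
  Skip (6,8) w=12 (creates cycle)
  Skip (4,7) w=13 (creates cycle)
  Skip (2,6) w=14 (creates cycle)
MST weight = 55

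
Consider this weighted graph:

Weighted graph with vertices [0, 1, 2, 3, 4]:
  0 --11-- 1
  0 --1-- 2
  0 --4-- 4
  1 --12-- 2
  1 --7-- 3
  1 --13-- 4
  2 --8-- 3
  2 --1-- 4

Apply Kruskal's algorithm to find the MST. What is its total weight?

Applying Kruskal's algorithm (sort edges by weight, add if no cycle):
  Add (0,2) w=1
  Add (2,4) w=1
  Skip (0,4) w=4 (creates cycle)
  Add (1,3) w=7
  Add (2,3) w=8
  Skip (0,1) w=11 (creates cycle)
  Skip (1,2) w=12 (creates cycle)
  Skip (1,4) w=13 (creates cycle)
MST weight = 17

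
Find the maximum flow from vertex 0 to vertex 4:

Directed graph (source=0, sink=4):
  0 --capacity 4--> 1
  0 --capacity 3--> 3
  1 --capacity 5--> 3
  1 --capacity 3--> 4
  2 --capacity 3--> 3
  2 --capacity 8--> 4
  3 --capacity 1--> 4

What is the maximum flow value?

Computing max flow:
  Flow on (0->1): 3/4
  Flow on (0->3): 1/3
  Flow on (1->4): 3/3
  Flow on (3->4): 1/1
Maximum flow = 4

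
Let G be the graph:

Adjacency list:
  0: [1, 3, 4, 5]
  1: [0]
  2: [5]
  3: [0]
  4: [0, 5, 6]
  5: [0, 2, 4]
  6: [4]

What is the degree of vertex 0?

Vertex 0 has neighbors [1, 3, 4, 5], so deg(0) = 4.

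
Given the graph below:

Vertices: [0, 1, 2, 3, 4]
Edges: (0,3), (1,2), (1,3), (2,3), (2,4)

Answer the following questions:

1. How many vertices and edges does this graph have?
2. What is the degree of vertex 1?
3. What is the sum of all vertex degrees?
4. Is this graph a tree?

Count: 5 vertices, 5 edges.
Vertex 1 has neighbors [2, 3], degree = 2.
Handshaking lemma: 2 * 5 = 10.
A tree on 5 vertices has 4 edges. This graph has 5 edges (1 extra). Not a tree.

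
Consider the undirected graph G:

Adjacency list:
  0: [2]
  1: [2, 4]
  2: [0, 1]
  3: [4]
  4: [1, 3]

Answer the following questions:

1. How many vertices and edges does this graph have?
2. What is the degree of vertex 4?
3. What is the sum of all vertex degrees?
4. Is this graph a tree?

Count: 5 vertices, 4 edges.
Vertex 4 has neighbors [1, 3], degree = 2.
Handshaking lemma: 2 * 4 = 8.
A graph is a tree iff it is connected and has exactly n-1 edges. This graph is connected (all 5 vertices in one component) and has 5-1 = 4 edges. It is a tree.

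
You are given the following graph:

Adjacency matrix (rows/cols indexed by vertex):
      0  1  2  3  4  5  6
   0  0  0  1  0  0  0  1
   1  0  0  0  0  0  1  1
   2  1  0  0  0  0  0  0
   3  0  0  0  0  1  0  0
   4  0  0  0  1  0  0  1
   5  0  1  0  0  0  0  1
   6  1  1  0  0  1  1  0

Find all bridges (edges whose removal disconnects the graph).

A bridge is an edge whose removal increases the number of connected components.
Bridges found: (0,2), (0,6), (3,4), (4,6)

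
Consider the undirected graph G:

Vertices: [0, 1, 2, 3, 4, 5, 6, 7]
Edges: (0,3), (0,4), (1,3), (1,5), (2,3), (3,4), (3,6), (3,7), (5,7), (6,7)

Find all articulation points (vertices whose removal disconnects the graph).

An articulation point is a vertex whose removal disconnects the graph.
Articulation points: [3]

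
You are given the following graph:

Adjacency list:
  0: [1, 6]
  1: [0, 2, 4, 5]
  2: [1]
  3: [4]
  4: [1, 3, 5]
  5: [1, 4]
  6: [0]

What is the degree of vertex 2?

Vertex 2 has neighbors [1], so deg(2) = 1.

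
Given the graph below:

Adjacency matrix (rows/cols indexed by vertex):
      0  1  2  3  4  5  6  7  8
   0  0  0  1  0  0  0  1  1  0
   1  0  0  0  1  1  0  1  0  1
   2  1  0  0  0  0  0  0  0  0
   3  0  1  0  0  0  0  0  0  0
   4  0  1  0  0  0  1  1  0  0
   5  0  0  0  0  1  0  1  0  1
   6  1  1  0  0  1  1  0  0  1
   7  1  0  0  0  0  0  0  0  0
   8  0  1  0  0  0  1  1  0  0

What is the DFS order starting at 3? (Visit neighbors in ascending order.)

DFS from vertex 3 (neighbors processed in ascending order):
Visit order: 3, 1, 4, 5, 6, 0, 2, 7, 8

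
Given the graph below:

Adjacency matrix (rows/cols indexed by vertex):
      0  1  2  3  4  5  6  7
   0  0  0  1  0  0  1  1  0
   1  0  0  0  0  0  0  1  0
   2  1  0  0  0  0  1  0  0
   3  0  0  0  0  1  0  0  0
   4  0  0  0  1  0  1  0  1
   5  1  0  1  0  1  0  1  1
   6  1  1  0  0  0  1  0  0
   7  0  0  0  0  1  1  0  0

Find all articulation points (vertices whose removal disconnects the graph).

An articulation point is a vertex whose removal disconnects the graph.
Articulation points: [4, 5, 6]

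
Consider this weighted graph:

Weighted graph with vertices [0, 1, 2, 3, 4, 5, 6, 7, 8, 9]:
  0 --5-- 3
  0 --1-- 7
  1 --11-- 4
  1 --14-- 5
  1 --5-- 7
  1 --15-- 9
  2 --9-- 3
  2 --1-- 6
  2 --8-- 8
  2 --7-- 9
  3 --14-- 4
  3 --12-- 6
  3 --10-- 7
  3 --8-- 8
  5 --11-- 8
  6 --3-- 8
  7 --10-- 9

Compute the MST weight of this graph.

Applying Kruskal's algorithm (sort edges by weight, add if no cycle):
  Add (0,7) w=1
  Add (2,6) w=1
  Add (6,8) w=3
  Add (0,3) w=5
  Add (1,7) w=5
  Add (2,9) w=7
  Skip (2,8) w=8 (creates cycle)
  Add (3,8) w=8
  Skip (2,3) w=9 (creates cycle)
  Skip (3,7) w=10 (creates cycle)
  Skip (7,9) w=10 (creates cycle)
  Add (1,4) w=11
  Add (5,8) w=11
  Skip (3,6) w=12 (creates cycle)
  Skip (1,5) w=14 (creates cycle)
  Skip (3,4) w=14 (creates cycle)
  Skip (1,9) w=15 (creates cycle)
MST weight = 52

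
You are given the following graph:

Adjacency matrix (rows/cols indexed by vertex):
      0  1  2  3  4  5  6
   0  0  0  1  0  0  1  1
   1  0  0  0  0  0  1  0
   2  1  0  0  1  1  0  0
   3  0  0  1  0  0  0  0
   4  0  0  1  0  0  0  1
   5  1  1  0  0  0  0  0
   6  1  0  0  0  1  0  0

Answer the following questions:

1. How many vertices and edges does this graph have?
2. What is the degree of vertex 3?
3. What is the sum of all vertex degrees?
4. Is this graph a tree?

Count: 7 vertices, 7 edges.
Vertex 3 has neighbors [2], degree = 1.
Handshaking lemma: 2 * 7 = 14.
A tree on 7 vertices has 6 edges. This graph has 7 edges (1 extra). Not a tree.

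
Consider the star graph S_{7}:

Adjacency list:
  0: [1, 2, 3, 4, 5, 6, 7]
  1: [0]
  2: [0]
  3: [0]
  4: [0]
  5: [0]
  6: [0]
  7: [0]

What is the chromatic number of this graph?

S_{7} has one hub adjacent to 7 leaves; leaves are pairwise non-adjacent.
Color the hub 0 and every leaf 1.
Chromatic number = 2.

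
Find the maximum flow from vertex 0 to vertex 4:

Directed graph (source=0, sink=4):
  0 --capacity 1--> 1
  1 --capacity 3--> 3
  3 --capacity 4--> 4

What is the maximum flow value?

Computing max flow:
  Flow on (0->1): 1/1
  Flow on (1->3): 1/3
  Flow on (3->4): 1/4
Maximum flow = 1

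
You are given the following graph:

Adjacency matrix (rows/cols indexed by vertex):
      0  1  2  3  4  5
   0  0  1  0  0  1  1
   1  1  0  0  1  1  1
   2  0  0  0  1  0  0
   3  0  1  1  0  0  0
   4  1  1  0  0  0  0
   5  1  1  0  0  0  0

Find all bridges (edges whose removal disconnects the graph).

A bridge is an edge whose removal increases the number of connected components.
Bridges found: (1,3), (2,3)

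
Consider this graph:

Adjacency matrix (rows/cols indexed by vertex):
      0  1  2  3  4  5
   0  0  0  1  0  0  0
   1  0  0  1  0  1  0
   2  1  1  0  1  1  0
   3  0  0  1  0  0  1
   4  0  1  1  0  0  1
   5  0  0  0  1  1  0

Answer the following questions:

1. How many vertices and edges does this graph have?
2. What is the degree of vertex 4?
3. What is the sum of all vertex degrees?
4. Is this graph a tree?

Count: 6 vertices, 7 edges.
Vertex 4 has neighbors [1, 2, 5], degree = 3.
Handshaking lemma: 2 * 7 = 14.
A tree on 6 vertices has 5 edges. This graph has 7 edges (2 extra). Not a tree.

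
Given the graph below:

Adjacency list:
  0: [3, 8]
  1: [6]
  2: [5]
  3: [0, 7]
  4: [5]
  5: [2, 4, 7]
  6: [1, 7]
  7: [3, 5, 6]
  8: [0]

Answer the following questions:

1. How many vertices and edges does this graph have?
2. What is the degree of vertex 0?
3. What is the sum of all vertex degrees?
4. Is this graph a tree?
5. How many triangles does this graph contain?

Count: 9 vertices, 8 edges.
Vertex 0 has neighbors [3, 8], degree = 2.
Handshaking lemma: 2 * 8 = 16.
A graph is a tree iff it is connected and has exactly n-1 edges. This graph is connected (all 9 vertices in one component) and has 9-1 = 8 edges. It is a tree.
Number of triangles = 0.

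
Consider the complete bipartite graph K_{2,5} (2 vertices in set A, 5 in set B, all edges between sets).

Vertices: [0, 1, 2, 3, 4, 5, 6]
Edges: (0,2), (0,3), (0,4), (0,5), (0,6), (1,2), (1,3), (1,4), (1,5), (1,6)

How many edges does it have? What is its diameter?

K_{2,5} has 2 * 5 = 10 edges.
Any vertex reaches any opposite-side vertex in 1 step; same-side vertices reach in 2 steps via any opposite-side vertex.
Diameter = 2.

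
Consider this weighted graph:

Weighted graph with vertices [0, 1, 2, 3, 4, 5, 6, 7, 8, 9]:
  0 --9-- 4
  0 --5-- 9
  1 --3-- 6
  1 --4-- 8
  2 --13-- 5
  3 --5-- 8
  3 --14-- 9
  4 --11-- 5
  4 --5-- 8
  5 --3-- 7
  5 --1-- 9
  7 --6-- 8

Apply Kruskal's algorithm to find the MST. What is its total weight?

Applying Kruskal's algorithm (sort edges by weight, add if no cycle):
  Add (5,9) w=1
  Add (1,6) w=3
  Add (5,7) w=3
  Add (1,8) w=4
  Add (0,9) w=5
  Add (3,8) w=5
  Add (4,8) w=5
  Add (7,8) w=6
  Skip (0,4) w=9 (creates cycle)
  Skip (4,5) w=11 (creates cycle)
  Add (2,5) w=13
  Skip (3,9) w=14 (creates cycle)
MST weight = 45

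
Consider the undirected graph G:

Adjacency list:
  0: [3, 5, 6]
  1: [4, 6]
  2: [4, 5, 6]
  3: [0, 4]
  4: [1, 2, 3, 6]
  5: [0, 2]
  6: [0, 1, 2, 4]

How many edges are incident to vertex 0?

Vertex 0 has neighbors [3, 5, 6], so deg(0) = 3.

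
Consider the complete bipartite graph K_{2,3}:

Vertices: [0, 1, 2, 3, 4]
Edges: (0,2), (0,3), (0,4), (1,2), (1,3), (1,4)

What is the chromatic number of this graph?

K_{2,3} is bipartite: vertices split into two independent sets of size 2 and 3.
Color one set 0, the other 1. No adjacent vertices share a color.
Chromatic number = 2.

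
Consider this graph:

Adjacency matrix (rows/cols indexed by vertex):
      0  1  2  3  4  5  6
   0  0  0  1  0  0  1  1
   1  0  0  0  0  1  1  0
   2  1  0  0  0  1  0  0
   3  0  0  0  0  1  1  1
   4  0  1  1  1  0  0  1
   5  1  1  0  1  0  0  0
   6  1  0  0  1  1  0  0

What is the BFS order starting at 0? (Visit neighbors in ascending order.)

BFS from vertex 0 (neighbors processed in ascending order):
Visit order: 0, 2, 5, 6, 4, 1, 3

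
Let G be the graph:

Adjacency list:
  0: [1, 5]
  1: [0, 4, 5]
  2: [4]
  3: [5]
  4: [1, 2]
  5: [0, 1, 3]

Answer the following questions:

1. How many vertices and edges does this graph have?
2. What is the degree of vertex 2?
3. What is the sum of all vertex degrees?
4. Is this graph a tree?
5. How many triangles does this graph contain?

Count: 6 vertices, 6 edges.
Vertex 2 has neighbors [4], degree = 1.
Handshaking lemma: 2 * 6 = 12.
A tree on 6 vertices has 5 edges. This graph has 6 edges (1 extra). Not a tree.
Number of triangles = 1.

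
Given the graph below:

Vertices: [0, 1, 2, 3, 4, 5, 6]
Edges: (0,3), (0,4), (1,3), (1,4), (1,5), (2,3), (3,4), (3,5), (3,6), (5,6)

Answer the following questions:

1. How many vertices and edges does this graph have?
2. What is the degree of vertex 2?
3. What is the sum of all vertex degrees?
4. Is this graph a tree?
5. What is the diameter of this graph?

Count: 7 vertices, 10 edges.
Vertex 2 has neighbors [3], degree = 1.
Handshaking lemma: 2 * 10 = 20.
A tree on 7 vertices has 6 edges. This graph has 10 edges (4 extra). Not a tree.
Diameter (longest shortest path) = 2.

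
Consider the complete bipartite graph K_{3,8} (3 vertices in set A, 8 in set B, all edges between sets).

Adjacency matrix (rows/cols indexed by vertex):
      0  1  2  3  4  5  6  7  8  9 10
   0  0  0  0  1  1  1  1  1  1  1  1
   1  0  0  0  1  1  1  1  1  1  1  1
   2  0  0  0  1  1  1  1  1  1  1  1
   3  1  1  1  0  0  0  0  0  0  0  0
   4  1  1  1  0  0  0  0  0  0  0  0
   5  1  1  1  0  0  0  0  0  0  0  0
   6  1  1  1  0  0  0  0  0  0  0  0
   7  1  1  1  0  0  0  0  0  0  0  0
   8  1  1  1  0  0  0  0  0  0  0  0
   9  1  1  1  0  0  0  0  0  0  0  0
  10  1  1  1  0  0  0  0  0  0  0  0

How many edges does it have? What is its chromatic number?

K_{3,8} has 3 * 8 = 24 edges.
Bipartite graphs have chromatic number 2 (color each partition differently).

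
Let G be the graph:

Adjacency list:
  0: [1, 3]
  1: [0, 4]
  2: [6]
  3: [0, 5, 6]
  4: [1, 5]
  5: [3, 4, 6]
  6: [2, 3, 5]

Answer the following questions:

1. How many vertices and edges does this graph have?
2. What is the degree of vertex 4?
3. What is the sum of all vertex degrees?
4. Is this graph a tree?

Count: 7 vertices, 8 edges.
Vertex 4 has neighbors [1, 5], degree = 2.
Handshaking lemma: 2 * 8 = 16.
A tree on 7 vertices has 6 edges. This graph has 8 edges (2 extra). Not a tree.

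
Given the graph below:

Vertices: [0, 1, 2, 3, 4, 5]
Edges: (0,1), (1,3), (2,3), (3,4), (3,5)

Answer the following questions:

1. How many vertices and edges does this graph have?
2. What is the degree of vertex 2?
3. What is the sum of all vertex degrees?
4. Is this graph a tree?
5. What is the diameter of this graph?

Count: 6 vertices, 5 edges.
Vertex 2 has neighbors [3], degree = 1.
Handshaking lemma: 2 * 5 = 10.
A graph is a tree iff it is connected and has exactly n-1 edges. This graph is connected (all 6 vertices in one component) and has 6-1 = 5 edges. It is a tree.
Diameter (longest shortest path) = 3.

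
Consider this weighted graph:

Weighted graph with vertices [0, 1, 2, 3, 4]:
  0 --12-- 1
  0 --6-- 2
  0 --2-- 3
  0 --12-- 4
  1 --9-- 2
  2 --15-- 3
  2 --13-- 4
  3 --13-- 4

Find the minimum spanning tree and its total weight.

Applying Kruskal's algorithm (sort edges by weight, add if no cycle):
  Add (0,3) w=2
  Add (0,2) w=6
  Add (1,2) w=9
  Skip (0,1) w=12 (creates cycle)
  Add (0,4) w=12
  Skip (2,4) w=13 (creates cycle)
  Skip (3,4) w=13 (creates cycle)
  Skip (2,3) w=15 (creates cycle)
MST weight = 29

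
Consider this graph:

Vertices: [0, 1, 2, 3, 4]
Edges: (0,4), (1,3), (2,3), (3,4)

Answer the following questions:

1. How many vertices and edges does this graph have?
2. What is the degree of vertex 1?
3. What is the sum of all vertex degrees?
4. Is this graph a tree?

Count: 5 vertices, 4 edges.
Vertex 1 has neighbors [3], degree = 1.
Handshaking lemma: 2 * 4 = 8.
A graph is a tree iff it is connected and has exactly n-1 edges. This graph is connected (all 5 vertices in one component) and has 5-1 = 4 edges. It is a tree.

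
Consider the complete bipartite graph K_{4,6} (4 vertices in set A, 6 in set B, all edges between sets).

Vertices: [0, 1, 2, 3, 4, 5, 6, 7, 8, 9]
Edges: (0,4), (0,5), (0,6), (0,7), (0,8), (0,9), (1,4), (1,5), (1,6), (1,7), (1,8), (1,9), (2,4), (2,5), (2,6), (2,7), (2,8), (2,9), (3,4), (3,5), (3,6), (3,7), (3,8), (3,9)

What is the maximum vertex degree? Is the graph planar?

Set-A vertices have degree 6; set-B vertices have degree 4. Maximum degree = max(4,6) = 6.
K_{4,6} contains K_{3,3} as a subgraph (since both sides have >= 3 vertices); by Kuratowski's theorem it is not planar.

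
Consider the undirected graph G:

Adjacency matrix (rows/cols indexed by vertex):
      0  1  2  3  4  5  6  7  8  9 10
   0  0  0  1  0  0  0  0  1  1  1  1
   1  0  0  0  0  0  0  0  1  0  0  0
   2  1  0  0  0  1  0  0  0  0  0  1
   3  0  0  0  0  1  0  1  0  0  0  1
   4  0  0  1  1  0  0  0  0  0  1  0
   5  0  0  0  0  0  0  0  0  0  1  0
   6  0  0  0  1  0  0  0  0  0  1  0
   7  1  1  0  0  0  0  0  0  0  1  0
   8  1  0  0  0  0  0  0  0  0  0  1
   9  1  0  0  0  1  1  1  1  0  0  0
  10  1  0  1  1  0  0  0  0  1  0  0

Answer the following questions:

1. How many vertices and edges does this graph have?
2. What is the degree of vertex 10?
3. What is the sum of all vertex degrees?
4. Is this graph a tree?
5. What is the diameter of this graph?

Count: 11 vertices, 16 edges.
Vertex 10 has neighbors [0, 2, 3, 8], degree = 4.
Handshaking lemma: 2 * 16 = 32.
A tree on 11 vertices has 10 edges. This graph has 16 edges (6 extra). Not a tree.
Diameter (longest shortest path) = 4.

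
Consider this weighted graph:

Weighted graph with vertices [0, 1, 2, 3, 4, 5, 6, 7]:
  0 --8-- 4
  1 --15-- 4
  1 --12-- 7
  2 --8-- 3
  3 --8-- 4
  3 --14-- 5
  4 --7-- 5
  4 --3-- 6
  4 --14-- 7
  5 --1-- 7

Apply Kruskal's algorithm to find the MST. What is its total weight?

Applying Kruskal's algorithm (sort edges by weight, add if no cycle):
  Add (5,7) w=1
  Add (4,6) w=3
  Add (4,5) w=7
  Add (0,4) w=8
  Add (2,3) w=8
  Add (3,4) w=8
  Add (1,7) w=12
  Skip (3,5) w=14 (creates cycle)
  Skip (4,7) w=14 (creates cycle)
  Skip (1,4) w=15 (creates cycle)
MST weight = 47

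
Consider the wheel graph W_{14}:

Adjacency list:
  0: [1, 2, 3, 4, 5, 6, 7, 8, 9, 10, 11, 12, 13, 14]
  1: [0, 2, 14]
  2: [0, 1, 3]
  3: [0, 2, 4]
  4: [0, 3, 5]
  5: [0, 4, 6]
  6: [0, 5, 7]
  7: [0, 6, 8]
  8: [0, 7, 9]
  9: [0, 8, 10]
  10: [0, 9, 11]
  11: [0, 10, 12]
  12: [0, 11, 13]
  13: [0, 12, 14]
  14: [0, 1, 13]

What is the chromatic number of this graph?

W_{14} = C_{14} plus a hub adjacent to every cycle vertex.
The outer cycle needs 2 colors (even cycle); the hub is adjacent to all of them so needs a fresh color.
Chromatic number = 2 + 1 = 3.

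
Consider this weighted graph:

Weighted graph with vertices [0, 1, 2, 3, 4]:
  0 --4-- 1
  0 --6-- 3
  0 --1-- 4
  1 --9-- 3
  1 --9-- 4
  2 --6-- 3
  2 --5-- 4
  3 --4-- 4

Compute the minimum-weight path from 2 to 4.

Using Dijkstra's algorithm from vertex 2:
Shortest path: 2 -> 4
Total weight: 5 = 5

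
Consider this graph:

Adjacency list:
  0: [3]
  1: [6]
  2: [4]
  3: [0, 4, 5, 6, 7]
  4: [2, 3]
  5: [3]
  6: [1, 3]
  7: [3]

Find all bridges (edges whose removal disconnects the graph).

A bridge is an edge whose removal increases the number of connected components.
Bridges found: (0,3), (1,6), (2,4), (3,4), (3,5), (3,6), (3,7)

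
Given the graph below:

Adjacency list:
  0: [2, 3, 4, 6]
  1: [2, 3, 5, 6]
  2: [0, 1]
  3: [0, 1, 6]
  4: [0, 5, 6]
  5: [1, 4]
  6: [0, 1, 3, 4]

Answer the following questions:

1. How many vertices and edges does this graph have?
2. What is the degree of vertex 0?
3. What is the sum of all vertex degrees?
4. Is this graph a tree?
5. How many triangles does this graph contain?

Count: 7 vertices, 11 edges.
Vertex 0 has neighbors [2, 3, 4, 6], degree = 4.
Handshaking lemma: 2 * 11 = 22.
A tree on 7 vertices has 6 edges. This graph has 11 edges (5 extra). Not a tree.
Number of triangles = 3.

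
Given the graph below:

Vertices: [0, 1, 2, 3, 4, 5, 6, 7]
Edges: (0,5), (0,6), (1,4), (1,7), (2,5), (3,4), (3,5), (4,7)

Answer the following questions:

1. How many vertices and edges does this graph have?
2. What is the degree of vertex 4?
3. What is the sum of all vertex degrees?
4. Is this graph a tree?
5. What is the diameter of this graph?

Count: 8 vertices, 8 edges.
Vertex 4 has neighbors [1, 3, 7], degree = 3.
Handshaking lemma: 2 * 8 = 16.
A tree on 8 vertices has 7 edges. This graph has 8 edges (1 extra). Not a tree.
Diameter (longest shortest path) = 5.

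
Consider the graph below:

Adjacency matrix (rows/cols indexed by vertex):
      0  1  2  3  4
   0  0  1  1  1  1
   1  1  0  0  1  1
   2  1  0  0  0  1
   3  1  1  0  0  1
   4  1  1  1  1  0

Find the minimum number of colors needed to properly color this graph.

The graph has a maximum clique of size 4 (lower bound on chromatic number).
A valid 4-coloring: {0: 0, 1: 2, 2: 2, 3: 3, 4: 1}.
Chromatic number = 4.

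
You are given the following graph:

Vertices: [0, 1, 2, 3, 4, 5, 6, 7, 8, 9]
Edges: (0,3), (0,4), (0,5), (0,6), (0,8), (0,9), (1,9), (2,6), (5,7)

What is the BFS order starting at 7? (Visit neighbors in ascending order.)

BFS from vertex 7 (neighbors processed in ascending order):
Visit order: 7, 5, 0, 3, 4, 6, 8, 9, 2, 1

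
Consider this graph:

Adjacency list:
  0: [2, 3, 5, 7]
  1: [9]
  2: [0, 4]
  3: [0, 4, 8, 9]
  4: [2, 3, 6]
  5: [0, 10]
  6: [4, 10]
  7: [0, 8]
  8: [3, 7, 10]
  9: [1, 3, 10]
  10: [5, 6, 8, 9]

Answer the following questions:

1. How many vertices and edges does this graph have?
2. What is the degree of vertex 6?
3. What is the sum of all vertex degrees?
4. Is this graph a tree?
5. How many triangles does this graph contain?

Count: 11 vertices, 15 edges.
Vertex 6 has neighbors [4, 10], degree = 2.
Handshaking lemma: 2 * 15 = 30.
A tree on 11 vertices has 10 edges. This graph has 15 edges (5 extra). Not a tree.
Number of triangles = 0.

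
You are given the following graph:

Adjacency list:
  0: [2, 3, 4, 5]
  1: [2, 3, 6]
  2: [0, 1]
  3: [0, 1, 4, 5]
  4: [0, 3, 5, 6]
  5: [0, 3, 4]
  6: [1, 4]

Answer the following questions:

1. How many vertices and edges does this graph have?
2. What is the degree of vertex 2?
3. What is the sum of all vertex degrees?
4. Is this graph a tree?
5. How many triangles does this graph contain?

Count: 7 vertices, 11 edges.
Vertex 2 has neighbors [0, 1], degree = 2.
Handshaking lemma: 2 * 11 = 22.
A tree on 7 vertices has 6 edges. This graph has 11 edges (5 extra). Not a tree.
Number of triangles = 4.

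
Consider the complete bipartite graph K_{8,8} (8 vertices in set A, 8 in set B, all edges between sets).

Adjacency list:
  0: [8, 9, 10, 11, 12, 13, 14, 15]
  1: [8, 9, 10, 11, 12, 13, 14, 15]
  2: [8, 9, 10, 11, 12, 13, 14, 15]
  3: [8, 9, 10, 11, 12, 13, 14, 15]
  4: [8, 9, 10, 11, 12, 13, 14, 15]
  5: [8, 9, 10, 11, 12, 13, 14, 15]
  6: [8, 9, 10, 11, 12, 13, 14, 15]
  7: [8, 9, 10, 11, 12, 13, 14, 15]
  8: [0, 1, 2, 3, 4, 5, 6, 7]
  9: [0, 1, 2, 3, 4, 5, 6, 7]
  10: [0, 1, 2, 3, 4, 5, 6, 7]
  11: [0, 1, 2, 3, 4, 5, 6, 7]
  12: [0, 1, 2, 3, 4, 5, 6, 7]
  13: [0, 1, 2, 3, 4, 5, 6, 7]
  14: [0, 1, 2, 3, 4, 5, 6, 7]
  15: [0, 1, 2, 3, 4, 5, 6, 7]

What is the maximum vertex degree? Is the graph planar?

Set-A vertices have degree 8; set-B vertices have degree 8. Maximum degree = max(8,8) = 8.
K_{8,8} contains K_{3,3} as a subgraph (since both sides have >= 3 vertices); by Kuratowski's theorem it is not planar.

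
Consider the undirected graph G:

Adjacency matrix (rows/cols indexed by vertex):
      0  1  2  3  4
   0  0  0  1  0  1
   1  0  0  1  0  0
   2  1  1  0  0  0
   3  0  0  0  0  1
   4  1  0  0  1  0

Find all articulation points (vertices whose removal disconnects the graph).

An articulation point is a vertex whose removal disconnects the graph.
Articulation points: [0, 2, 4]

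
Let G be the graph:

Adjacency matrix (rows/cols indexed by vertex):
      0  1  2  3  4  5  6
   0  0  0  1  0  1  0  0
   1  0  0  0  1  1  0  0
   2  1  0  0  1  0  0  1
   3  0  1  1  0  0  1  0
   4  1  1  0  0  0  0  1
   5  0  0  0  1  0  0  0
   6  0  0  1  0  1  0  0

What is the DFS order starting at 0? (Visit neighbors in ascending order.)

DFS from vertex 0 (neighbors processed in ascending order):
Visit order: 0, 2, 3, 1, 4, 6, 5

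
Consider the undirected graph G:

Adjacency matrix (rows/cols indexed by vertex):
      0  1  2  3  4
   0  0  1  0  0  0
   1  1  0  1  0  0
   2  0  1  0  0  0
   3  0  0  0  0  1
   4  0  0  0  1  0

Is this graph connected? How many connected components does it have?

Checking connectivity: the graph has 2 connected component(s).
Components: [[0, 1, 2], [3, 4]]. The graph is NOT connected.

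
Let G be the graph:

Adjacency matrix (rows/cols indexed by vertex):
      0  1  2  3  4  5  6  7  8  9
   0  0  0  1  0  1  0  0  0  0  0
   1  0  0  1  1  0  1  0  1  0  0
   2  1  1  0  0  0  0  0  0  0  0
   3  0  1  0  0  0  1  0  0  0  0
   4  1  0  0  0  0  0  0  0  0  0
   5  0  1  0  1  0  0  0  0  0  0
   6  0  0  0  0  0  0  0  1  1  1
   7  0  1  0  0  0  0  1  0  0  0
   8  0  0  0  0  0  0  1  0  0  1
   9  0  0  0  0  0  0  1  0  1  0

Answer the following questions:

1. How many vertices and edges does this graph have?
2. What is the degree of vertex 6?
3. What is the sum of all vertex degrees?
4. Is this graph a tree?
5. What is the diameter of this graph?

Count: 10 vertices, 11 edges.
Vertex 6 has neighbors [7, 8, 9], degree = 3.
Handshaking lemma: 2 * 11 = 22.
A tree on 10 vertices has 9 edges. This graph has 11 edges (2 extra). Not a tree.
Diameter (longest shortest path) = 6.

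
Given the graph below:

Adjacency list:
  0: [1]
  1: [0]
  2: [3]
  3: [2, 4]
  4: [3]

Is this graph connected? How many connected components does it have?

Checking connectivity: the graph has 2 connected component(s).
Components: [[0, 1], [2, 3, 4]]. The graph is NOT connected.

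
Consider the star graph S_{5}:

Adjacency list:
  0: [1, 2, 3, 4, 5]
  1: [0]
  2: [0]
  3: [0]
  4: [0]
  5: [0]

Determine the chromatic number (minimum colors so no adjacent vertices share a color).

S_{5} has one hub adjacent to 5 leaves; leaves are pairwise non-adjacent.
Color the hub 0 and every leaf 1.
Chromatic number = 2.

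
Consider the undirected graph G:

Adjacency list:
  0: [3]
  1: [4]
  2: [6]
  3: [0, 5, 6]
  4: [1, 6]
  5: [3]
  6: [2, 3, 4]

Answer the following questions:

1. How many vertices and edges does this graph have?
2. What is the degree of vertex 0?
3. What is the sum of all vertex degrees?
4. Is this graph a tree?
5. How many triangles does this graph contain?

Count: 7 vertices, 6 edges.
Vertex 0 has neighbors [3], degree = 1.
Handshaking lemma: 2 * 6 = 12.
A graph is a tree iff it is connected and has exactly n-1 edges. This graph is connected (all 7 vertices in one component) and has 7-1 = 6 edges. It is a tree.
Number of triangles = 0.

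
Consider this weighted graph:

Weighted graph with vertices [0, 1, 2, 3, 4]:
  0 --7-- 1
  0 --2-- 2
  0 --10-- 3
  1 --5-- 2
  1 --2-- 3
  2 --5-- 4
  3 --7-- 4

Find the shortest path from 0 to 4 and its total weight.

Using Dijkstra's algorithm from vertex 0:
Shortest path: 0 -> 2 -> 4
Total weight: 2 + 5 = 7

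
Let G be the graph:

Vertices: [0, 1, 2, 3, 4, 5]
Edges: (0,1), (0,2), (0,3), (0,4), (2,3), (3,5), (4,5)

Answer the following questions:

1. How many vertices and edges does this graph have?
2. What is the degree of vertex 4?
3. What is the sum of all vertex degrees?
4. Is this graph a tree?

Count: 6 vertices, 7 edges.
Vertex 4 has neighbors [0, 5], degree = 2.
Handshaking lemma: 2 * 7 = 14.
A tree on 6 vertices has 5 edges. This graph has 7 edges (2 extra). Not a tree.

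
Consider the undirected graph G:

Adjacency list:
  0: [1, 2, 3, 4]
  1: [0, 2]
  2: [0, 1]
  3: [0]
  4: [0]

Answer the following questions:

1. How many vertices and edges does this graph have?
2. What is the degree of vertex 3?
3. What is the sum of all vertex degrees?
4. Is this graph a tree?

Count: 5 vertices, 5 edges.
Vertex 3 has neighbors [0], degree = 1.
Handshaking lemma: 2 * 5 = 10.
A tree on 5 vertices has 4 edges. This graph has 5 edges (1 extra). Not a tree.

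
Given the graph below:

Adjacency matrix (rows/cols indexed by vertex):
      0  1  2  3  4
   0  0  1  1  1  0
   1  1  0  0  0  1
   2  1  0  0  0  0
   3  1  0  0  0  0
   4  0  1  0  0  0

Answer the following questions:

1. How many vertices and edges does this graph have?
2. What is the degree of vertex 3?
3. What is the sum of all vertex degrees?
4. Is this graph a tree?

Count: 5 vertices, 4 edges.
Vertex 3 has neighbors [0], degree = 1.
Handshaking lemma: 2 * 4 = 8.
A graph is a tree iff it is connected and has exactly n-1 edges. This graph is connected (all 5 vertices in one component) and has 5-1 = 4 edges. It is a tree.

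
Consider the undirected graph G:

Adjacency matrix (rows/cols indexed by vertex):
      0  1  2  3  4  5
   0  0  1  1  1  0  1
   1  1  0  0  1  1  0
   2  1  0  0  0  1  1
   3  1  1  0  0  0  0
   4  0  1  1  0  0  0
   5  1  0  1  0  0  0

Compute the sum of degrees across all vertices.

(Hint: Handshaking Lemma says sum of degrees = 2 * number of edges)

Count edges: 8 edges.
By Handshaking Lemma: sum of degrees = 2 * 8 = 16.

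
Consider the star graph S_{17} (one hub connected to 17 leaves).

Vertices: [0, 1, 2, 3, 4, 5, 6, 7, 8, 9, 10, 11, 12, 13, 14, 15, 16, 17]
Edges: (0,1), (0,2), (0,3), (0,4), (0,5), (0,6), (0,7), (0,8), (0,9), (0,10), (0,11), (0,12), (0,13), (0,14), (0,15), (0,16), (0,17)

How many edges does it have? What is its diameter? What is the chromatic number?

Star graph S_{17}: the hub connects to all 17 leaves.
Edges = 17.
Diameter = 2 (any leaf to hub is 1, leaf to leaf through hub is 2).
Star graphs are bipartite (hub vs leaves), so chromatic number = 2.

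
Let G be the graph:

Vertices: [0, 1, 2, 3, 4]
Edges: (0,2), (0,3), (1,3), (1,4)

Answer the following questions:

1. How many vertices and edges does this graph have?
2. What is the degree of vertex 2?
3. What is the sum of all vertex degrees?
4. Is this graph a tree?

Count: 5 vertices, 4 edges.
Vertex 2 has neighbors [0], degree = 1.
Handshaking lemma: 2 * 4 = 8.
A graph is a tree iff it is connected and has exactly n-1 edges. This graph is connected (all 5 vertices in one component) and has 5-1 = 4 edges. It is a tree.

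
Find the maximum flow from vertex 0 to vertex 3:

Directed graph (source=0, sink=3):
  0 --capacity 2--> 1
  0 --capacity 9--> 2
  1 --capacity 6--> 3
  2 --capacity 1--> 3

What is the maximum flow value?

Computing max flow:
  Flow on (0->1): 2/2
  Flow on (0->2): 1/9
  Flow on (1->3): 2/6
  Flow on (2->3): 1/1
Maximum flow = 3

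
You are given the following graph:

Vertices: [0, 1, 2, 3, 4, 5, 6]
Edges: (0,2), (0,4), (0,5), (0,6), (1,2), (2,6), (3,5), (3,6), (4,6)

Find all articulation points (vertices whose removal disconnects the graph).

An articulation point is a vertex whose removal disconnects the graph.
Articulation points: [2]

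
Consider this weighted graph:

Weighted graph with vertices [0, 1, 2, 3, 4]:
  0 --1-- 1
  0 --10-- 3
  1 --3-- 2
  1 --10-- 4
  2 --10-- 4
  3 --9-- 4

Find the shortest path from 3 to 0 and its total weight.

Using Dijkstra's algorithm from vertex 3:
Shortest path: 3 -> 0
Total weight: 10 = 10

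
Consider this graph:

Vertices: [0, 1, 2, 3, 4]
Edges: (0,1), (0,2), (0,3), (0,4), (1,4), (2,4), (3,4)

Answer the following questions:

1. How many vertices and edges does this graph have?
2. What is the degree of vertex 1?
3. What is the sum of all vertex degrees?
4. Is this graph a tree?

Count: 5 vertices, 7 edges.
Vertex 1 has neighbors [0, 4], degree = 2.
Handshaking lemma: 2 * 7 = 14.
A tree on 5 vertices has 4 edges. This graph has 7 edges (3 extra). Not a tree.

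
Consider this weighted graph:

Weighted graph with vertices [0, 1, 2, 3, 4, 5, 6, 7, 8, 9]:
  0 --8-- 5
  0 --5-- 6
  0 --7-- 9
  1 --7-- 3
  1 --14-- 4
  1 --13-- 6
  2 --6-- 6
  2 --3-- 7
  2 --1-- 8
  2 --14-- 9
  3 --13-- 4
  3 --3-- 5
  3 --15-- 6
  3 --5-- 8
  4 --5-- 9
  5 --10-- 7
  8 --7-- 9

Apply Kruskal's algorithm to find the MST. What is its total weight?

Applying Kruskal's algorithm (sort edges by weight, add if no cycle):
  Add (2,8) w=1
  Add (2,7) w=3
  Add (3,5) w=3
  Add (0,6) w=5
  Add (3,8) w=5
  Add (4,9) w=5
  Add (2,6) w=6
  Add (0,9) w=7
  Add (1,3) w=7
  Skip (8,9) w=7 (creates cycle)
  Skip (0,5) w=8 (creates cycle)
  Skip (5,7) w=10 (creates cycle)
  Skip (1,6) w=13 (creates cycle)
  Skip (3,4) w=13 (creates cycle)
  Skip (1,4) w=14 (creates cycle)
  Skip (2,9) w=14 (creates cycle)
  Skip (3,6) w=15 (creates cycle)
MST weight = 42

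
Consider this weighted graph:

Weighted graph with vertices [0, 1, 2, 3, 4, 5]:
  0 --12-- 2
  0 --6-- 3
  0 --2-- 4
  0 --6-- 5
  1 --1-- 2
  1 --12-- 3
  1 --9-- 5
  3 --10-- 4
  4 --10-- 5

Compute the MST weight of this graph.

Applying Kruskal's algorithm (sort edges by weight, add if no cycle):
  Add (1,2) w=1
  Add (0,4) w=2
  Add (0,3) w=6
  Add (0,5) w=6
  Add (1,5) w=9
  Skip (3,4) w=10 (creates cycle)
  Skip (4,5) w=10 (creates cycle)
  Skip (0,2) w=12 (creates cycle)
  Skip (1,3) w=12 (creates cycle)
MST weight = 24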